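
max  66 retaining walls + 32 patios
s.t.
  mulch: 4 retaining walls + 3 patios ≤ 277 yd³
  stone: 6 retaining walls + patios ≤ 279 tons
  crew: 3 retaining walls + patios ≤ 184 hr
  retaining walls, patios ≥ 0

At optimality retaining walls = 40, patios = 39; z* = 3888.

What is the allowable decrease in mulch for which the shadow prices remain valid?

91

Binding constraints: mulch, stone. The basis is B = [[4,3],[6,1]] with det -14.
Per unit decrease in mulch, x* moves by d = (0.0714, -0.4286).
The basis stays optimal until patios reaches 0; allowable decrease = 91 yd³.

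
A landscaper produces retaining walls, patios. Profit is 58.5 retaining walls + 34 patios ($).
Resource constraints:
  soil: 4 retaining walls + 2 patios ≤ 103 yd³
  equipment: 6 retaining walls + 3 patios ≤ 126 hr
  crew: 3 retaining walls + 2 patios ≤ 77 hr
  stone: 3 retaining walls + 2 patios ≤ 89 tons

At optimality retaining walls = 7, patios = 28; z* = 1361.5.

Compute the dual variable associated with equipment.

5

Binding: equipment and crew. Non-binding: soil (19 unused), stone (12 unused).
Slack constraints have shadow price 0 (complementary slackness).
Dual feasibility on the basic columns requires 6·y_equipment + 3·y_crew = 58.5, 3·y_equipment + 2·y_crew = 34.
→ y_equipment = 5 and y_crew = 9.5.
Shadow price of equipment = 5.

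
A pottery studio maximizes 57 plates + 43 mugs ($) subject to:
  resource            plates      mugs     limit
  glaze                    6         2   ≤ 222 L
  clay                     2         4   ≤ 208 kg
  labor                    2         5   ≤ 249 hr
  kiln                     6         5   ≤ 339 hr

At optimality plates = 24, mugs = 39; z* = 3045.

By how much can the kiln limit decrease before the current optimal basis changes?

Binding constraints: glaze, kiln. The basis is B = [[6,2],[6,5]] with det 18.
Per unit decrease in kiln, x* moves by d = (0.1111, -0.3333).
The basis stays optimal until mugs reaches 0; allowable decrease = 117 hr.

117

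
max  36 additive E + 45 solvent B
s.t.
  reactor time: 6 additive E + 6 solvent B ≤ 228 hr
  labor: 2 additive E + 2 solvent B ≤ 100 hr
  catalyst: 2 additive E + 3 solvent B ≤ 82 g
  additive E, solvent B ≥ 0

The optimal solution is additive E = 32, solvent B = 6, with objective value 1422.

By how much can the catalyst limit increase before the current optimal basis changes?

32

Binding constraints: reactor time, catalyst. The basis is B = [[6,6],[2,3]] with det 6.
Per unit increase in catalyst, x* moves by d = (-1, 1).
The basis stays optimal until additive E reaches 0; allowable increase = 32 g.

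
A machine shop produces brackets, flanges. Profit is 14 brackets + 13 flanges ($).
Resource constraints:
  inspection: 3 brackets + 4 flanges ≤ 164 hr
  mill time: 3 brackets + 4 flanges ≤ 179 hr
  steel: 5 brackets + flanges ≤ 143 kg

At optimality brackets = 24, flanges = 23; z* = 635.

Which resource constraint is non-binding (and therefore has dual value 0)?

inspection: 164/164 (binding)
mill time: 164/179 (slack 15)
steel: 143/143 (binding)
By complementary slackness, a constraint with positive slack has shadow price 0 → mill time.

mill time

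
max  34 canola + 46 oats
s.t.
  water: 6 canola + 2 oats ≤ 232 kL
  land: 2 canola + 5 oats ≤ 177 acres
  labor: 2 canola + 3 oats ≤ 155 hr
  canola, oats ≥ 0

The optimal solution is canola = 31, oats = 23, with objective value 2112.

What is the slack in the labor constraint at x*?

24

labor used = 2·31 + 3·23 = 131; slack = 155 − 131 = 24.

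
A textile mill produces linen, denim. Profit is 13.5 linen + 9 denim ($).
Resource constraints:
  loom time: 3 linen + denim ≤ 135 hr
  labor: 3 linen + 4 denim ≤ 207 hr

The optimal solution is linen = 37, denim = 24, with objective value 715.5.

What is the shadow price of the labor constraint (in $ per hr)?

At the optimum: loom time uses 135 of 135 (binding); labor uses 207 of 207 (binding).
The binding rows give the dual system: 3·y_loom time + 3·y_labor = 13.5 and 1·y_loom time + 4·y_labor = 9.
This yields shadow prices y_loom time = 3, y_labor = 1.5.
Shadow price of labor = 1.5.

1.5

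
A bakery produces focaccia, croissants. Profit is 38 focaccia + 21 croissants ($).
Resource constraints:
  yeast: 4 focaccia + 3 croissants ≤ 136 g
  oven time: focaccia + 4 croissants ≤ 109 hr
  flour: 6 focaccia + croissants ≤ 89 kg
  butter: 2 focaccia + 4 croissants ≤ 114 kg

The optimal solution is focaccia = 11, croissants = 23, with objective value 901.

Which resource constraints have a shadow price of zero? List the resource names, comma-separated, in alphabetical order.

oven time, yeast

yeast: 113/136 (slack 23)
oven time: 103/109 (slack 6)
flour: 89/89 (binding)
butter: 114/114 (binding)
By complementary slackness, a constraint with positive slack has shadow price 0 → oven time, yeast.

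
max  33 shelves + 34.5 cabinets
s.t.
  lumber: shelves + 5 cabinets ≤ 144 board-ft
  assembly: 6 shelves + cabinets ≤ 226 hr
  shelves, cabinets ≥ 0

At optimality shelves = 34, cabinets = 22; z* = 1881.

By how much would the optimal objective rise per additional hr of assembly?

At the optimum: lumber uses 144 of 144 (binding); assembly uses 226 of 226 (binding).
Dual feasibility on the basic columns requires 1·y_lumber + 6·y_assembly = 33, 5·y_lumber + 1·y_assembly = 34.5.
This yields shadow prices y_lumber = 6, y_assembly = 4.5.
Shadow price of assembly = 4.5.

4.5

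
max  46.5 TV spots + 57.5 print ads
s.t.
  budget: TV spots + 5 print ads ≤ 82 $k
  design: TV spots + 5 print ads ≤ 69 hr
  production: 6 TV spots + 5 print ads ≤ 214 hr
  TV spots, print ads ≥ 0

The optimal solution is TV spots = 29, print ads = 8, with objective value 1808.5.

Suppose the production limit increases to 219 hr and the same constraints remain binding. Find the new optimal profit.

1843.5

Binding: design and production. Non-binding: budget (13 unused).
By complementary slackness, y = 0 for the non-binding constraint.
The binding rows give the dual system: 1·y_design + 6·y_production = 46.5 and 5·y_design + 5·y_production = 57.5.
→ y_design = 4.5 and y_production = 7.
Δz = y_production·Δb = 7 × (5) = 35, so new z* = 1808.5 + 35 = 1843.5.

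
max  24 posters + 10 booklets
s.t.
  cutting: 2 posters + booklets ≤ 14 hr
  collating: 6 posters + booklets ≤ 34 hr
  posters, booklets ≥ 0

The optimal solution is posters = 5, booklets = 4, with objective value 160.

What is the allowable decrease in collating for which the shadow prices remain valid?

20

Binding constraints: cutting, collating. The basis is B = [[2,1],[6,1]] with det -4.
Per unit decrease in collating, x* moves by d = (-0.25, 0.5).
The basis stays optimal until posters reaches 0; allowable decrease = 20 hr.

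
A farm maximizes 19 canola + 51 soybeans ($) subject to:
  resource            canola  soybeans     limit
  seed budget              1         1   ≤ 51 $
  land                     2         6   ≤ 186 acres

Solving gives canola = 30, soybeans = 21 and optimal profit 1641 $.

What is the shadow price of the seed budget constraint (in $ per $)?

3

At the optimum: seed budget uses 51 of 51 (binding); land uses 186 of 186 (binding).
The binding rows give the dual system: 1·y_seed budget + 2·y_land = 19 and 1·y_seed budget + 6·y_land = 51.
→ y_seed budget = 3 and y_land = 8.
Shadow price of seed budget = 3.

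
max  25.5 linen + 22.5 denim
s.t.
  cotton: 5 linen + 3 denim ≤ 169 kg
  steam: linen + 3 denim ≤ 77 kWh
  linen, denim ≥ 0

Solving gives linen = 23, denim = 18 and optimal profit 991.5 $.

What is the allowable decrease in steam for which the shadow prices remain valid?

Binding constraints: cotton, steam. The basis is B = [[5,3],[1,3]] with det 12.
Per unit decrease in steam, x* moves by d = (0.25, -0.4167).
The basis stays optimal until denim reaches 0; allowable decrease = 43.2 kWh.

43.2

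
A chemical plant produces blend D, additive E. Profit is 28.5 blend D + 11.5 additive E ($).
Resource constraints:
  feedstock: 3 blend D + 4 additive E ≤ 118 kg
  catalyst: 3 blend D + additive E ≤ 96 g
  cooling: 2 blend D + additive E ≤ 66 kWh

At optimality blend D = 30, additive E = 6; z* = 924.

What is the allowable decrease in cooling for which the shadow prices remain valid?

Binding constraints: catalyst, cooling. The basis is B = [[3,1],[2,1]] with det 1.
Per unit decrease in cooling, x* moves by d = (1, -3).
The basis stays optimal until additive E reaches 0; allowable decrease = 2 kWh.

2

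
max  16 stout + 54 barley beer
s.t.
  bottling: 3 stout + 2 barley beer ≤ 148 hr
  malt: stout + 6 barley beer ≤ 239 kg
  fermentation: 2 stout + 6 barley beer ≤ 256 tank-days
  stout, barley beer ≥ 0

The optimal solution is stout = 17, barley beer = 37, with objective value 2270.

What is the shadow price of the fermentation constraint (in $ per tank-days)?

7

Check each constraint at x*: bottling 125/148 (slack 23); malt 239/239 (tight); fermentation 256/256 (tight).
Since bottling is not tight, its dual is 0.
Dual feasibility on the basic columns requires 1·y_malt + 2·y_fermentation = 16, 6·y_malt + 6·y_fermentation = 54.
Solving: y_malt = 2, y_fermentation = 7.
Shadow price of fermentation = 7.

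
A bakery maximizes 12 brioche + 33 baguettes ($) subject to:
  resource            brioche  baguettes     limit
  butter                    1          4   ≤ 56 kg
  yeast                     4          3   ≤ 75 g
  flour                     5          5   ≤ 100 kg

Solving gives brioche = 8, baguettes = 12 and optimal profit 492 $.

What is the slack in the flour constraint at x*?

flour used = 5·8 + 5·12 = 100; slack = 100 − 100 = 0.

0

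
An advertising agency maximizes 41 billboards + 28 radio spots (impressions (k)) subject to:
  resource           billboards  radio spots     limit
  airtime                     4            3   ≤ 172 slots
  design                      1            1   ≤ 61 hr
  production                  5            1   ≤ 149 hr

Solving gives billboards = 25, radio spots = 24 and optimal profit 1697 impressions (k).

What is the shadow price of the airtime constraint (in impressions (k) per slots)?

9

At the optimum: airtime uses 172 of 172 (binding); design uses 49 of 61 (slack = 12); production uses 149 of 149 (binding).
By complementary slackness, y = 0 for the non-binding constraint.
From A_Bᵀ y = c: 4·y_airtime + 5·y_production = 41; 3·y_airtime + 1·y_production = 28.
This yields shadow prices y_airtime = 9, y_production = 1.
Shadow price of airtime = 9.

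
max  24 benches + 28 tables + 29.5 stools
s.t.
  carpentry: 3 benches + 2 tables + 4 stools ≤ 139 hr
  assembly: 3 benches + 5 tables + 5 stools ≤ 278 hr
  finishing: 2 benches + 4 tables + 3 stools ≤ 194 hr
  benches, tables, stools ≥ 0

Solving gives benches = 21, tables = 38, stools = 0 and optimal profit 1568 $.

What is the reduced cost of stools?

-4

Binding: carpentry and finishing. Non-binding: assembly (25 unused).
By complementary slackness, y = 0 for the non-binding constraint.
From A_Bᵀ y = c: 3·y_carpentry + 2·y_finishing = 24; 2·y_carpentry + 4·y_finishing = 28.
This yields shadow prices y_carpentry = 5, y_finishing = 4.5.
Reduced cost of stools: c₃ − yᵀa₃ = 29.5 − (5·4 + 4.5·3) = 29.5 − 33.5 = -4.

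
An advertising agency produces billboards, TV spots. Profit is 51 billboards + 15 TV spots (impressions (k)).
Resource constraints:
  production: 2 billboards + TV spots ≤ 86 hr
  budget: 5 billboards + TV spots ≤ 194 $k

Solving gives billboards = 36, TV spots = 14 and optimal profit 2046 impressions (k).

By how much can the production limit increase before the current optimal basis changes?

108

Binding constraints: production, budget. The basis is B = [[2,1],[5,1]] with det -3.
Per unit increase in production, x* moves by d = (-0.3333, 1.6667).
The basis stays optimal until billboards reaches 0; allowable increase = 108 hr.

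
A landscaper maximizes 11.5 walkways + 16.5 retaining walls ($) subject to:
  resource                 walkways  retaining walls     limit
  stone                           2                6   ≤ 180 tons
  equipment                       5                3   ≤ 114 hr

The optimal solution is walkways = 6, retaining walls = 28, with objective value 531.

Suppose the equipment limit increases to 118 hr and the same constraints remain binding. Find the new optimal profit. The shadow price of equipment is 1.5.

537

Δb = 4, so new z* = 531 + (1.5)·(4) = 531 + 6 = 537.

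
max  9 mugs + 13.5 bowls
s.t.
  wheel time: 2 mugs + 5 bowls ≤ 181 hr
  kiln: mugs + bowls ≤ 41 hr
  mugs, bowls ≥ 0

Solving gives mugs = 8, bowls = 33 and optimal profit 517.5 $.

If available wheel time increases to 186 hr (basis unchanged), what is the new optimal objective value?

525

Check each constraint at x*: wheel time 181/181 (tight); kiln 41/41 (tight).
From A_Bᵀ y = c: 2·y_wheel time + 1·y_kiln = 9; 5·y_wheel time + 1·y_kiln = 13.5.
→ y_wheel time = 1.5 and y_kiln = 6.
Δz = y_wheel time·Δb = 1.5 × (5) = 7.5, so new z* = 517.5 + 7.5 = 525.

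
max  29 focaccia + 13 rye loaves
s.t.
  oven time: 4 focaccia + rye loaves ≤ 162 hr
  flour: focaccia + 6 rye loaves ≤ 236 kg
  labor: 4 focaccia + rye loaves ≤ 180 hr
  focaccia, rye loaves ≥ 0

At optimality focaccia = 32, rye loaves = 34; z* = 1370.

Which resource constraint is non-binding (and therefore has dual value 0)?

oven time: 162/162 (binding)
flour: 236/236 (binding)
labor: 162/180 (slack 18)
By complementary slackness, a constraint with positive slack has shadow price 0 → labor.

labor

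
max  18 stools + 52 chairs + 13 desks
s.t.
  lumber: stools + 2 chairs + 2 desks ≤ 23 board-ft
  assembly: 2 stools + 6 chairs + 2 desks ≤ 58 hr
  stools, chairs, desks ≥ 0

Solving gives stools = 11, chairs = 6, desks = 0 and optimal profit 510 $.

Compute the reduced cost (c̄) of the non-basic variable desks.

-7

Both lumber and assembly are binding at x*.
From A_Bᵀ y = c: 1·y_lumber + 2·y_assembly = 18; 2·y_lumber + 6·y_assembly = 52.
→ y_lumber = 2 and y_assembly = 8.
Reduced cost of desks: c₃ − yᵀa₃ = 13 − (2·2 + 8·2) = 13 − 20 = -7.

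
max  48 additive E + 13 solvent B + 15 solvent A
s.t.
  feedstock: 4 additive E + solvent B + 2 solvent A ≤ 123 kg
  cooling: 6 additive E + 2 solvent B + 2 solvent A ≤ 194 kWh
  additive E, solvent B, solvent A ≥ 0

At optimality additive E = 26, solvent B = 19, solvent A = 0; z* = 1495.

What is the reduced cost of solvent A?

-7

At the optimum: feedstock uses 123 of 123 (binding); cooling uses 194 of 194 (binding).
From A_Bᵀ y = c: 4·y_feedstock + 6·y_cooling = 48; 1·y_feedstock + 2·y_cooling = 13.
This yields shadow prices y_feedstock = 9, y_cooling = 2.
Reduced cost of solvent A: c₃ − yᵀa₃ = 15 − (9·2 + 2·2) = 15 − 22 = -7.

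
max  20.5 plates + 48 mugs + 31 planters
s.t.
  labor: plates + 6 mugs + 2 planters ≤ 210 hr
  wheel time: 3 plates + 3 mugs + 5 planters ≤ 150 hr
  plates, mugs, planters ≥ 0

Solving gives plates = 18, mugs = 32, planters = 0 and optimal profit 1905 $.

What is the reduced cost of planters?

Both labor and wheel time are binding at x*.
Dual feasibility on the basic columns requires 1·y_labor + 3·y_wheel time = 20.5, 6·y_labor + 3·y_wheel time = 48.
→ y_labor = 5.5 and y_wheel time = 5.
Reduced cost of planters: c₃ − yᵀa₃ = 31 − (5.5·2 + 5·5) = 31 − 36 = -5.

-5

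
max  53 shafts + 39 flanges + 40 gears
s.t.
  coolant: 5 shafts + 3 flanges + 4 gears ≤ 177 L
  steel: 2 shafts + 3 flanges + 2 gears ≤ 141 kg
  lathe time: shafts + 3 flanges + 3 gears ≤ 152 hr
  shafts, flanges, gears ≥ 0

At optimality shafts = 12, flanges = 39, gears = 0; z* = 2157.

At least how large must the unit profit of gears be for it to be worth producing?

44

At the optimum: coolant uses 177 of 177 (binding); steel uses 141 of 141 (binding); lathe time uses 129 of 152 (slack = 23).
Since lathe time is not tight, its dual is 0.
From A_Bᵀ y = c: 5·y_coolant + 2·y_steel = 53; 3·y_coolant + 3·y_steel = 39.
This yields shadow prices y_coolant = 9, y_steel = 4.
gears enters the basis when its profit ≥ yᵀa₃ = 9·4 + 4·2 = 44.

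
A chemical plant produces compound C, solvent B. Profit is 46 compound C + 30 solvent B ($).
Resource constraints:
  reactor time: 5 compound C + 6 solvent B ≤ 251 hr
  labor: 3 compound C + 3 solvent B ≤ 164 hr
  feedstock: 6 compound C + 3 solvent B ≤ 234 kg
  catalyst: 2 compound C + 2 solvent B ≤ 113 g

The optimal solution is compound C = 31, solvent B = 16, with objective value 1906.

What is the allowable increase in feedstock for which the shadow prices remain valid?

67.2

Binding constraints: reactor time, feedstock. The basis is B = [[5,6],[6,3]] with det -21.
Per unit increase in feedstock, x* moves by d = (0.2857, -0.2381).
The basis stays optimal until solvent B reaches 0; allowable increase = 67.2 kg.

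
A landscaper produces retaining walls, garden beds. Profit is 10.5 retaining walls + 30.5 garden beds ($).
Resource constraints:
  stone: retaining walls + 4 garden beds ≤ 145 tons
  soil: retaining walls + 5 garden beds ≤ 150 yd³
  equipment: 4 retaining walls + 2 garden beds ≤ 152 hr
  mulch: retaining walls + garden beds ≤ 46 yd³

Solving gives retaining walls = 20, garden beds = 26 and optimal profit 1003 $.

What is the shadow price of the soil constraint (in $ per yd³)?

5

Check each constraint at x*: stone 124/145 (slack 21); soil 150/150 (tight); equipment 132/152 (slack 20); mulch 46/46 (tight).
Since stone, equipment are not tight, their duals are 0.
From A_Bᵀ y = c: 1·y_soil + 1·y_mulch = 10.5; 5·y_soil + 1·y_mulch = 30.5.
Solving: y_soil = 5, y_mulch = 5.5.
Shadow price of soil = 5.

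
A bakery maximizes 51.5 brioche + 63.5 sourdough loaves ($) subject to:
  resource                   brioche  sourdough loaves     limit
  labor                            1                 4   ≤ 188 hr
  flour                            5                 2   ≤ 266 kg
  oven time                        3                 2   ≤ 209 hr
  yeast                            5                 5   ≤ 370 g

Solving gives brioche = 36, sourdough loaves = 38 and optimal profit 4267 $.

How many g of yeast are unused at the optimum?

0

yeast used = 5·36 + 5·38 = 370; slack = 370 − 370 = 0.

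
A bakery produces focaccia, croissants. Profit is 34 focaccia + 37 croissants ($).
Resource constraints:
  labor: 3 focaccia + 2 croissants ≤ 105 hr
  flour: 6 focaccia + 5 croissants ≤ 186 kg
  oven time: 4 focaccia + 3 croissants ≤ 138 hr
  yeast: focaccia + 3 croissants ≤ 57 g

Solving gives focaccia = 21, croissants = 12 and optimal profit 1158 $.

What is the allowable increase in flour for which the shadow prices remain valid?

Binding constraints: flour, yeast. The basis is B = [[6,5],[1,3]] with det 13.
Per unit increase in flour, x* moves by d = (0.2308, -0.0769).
The basis stays optimal until oven time becomes binding; allowable increase = 26 kg.

26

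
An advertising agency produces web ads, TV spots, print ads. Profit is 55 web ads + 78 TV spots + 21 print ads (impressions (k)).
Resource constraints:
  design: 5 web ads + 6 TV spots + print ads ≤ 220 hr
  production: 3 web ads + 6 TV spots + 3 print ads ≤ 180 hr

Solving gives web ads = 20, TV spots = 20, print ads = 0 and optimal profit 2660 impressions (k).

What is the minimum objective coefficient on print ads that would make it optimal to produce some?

At the optimum: design uses 220 of 220 (binding); production uses 180 of 180 (binding).
Dual feasibility on the basic columns requires 5·y_design + 3·y_production = 55, 6·y_design + 6·y_production = 78.
This yields shadow prices y_design = 8, y_production = 5.
print ads enters the basis when its profit ≥ yᵀa₃ = 8·1 + 5·3 = 23.

23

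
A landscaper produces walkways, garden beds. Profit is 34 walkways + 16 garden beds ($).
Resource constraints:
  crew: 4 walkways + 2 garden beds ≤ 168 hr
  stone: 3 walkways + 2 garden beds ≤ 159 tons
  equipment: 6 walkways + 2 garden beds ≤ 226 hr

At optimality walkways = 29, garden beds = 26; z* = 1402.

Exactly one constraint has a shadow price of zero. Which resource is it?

stone

crew: 168/168 (binding)
stone: 139/159 (slack 20)
equipment: 226/226 (binding)
By complementary slackness, a constraint with positive slack has shadow price 0 → stone.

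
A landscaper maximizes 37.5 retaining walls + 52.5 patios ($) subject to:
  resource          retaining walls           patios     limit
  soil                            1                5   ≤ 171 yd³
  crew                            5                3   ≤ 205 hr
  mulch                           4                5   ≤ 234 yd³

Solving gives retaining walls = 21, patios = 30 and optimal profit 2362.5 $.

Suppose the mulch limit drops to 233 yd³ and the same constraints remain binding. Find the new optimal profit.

2353.5

Binding: soil and mulch. Non-binding: crew (10 unused).
By complementary slackness, y = 0 for the non-binding constraint.
Dual feasibility on the basic columns requires 1·y_soil + 4·y_mulch = 37.5, 5·y_soil + 5·y_mulch = 52.5.
Solving: y_soil = 1.5, y_mulch = 9.
Δz = y_mulch·Δb = 9 × (-1) = -9, so new z* = 2362.5 − 9 = 2353.5.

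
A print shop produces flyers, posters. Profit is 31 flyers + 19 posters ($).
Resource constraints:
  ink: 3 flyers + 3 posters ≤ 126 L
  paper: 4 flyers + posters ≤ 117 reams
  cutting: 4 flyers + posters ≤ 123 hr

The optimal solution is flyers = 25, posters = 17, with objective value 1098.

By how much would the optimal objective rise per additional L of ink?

At the optimum: ink uses 126 of 126 (binding); paper uses 117 of 117 (binding); cutting uses 117 of 123 (slack = 6).
By complementary slackness, y = 0 for the non-binding constraint.
The binding rows give the dual system: 3·y_ink + 4·y_paper = 31 and 3·y_ink + 1·y_paper = 19.
Solving: y_ink = 5, y_paper = 4.
Shadow price of ink = 5.

5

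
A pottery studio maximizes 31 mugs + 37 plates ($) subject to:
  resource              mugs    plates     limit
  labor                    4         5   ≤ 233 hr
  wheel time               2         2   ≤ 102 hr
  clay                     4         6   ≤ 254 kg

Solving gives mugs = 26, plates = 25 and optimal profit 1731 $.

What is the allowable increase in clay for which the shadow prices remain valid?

Binding constraints: wheel time, clay. The basis is B = [[2,2],[4,6]] with det 4.
Per unit increase in clay, x* moves by d = (-0.5, 0.5).
The basis stays optimal until labor becomes binding; allowable increase = 8 kg.

8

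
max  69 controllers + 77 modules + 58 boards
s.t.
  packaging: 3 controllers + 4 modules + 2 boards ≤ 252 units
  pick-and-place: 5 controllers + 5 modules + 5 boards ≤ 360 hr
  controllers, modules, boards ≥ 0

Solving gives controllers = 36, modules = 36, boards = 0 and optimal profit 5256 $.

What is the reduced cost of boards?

At the optimum: packaging uses 252 of 252 (binding); pick-and-place uses 360 of 360 (binding).
From A_Bᵀ y = c: 3·y_packaging + 5·y_pick-and-place = 69; 4·y_packaging + 5·y_pick-and-place = 77.
Solving: y_packaging = 8, y_pick-and-place = 9.
Reduced cost of boards: c₃ − yᵀa₃ = 58 − (8·2 + 9·5) = 58 − 61 = -3.

-3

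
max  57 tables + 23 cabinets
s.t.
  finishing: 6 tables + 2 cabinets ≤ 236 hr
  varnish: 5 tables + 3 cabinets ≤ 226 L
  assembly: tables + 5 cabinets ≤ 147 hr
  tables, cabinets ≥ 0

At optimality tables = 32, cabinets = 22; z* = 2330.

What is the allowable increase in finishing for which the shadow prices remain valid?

Binding constraints: finishing, varnish. The basis is B = [[6,2],[5,3]] with det 8.
Per unit increase in finishing, x* moves by d = (0.375, -0.625).
The basis stays optimal until cabinets reaches 0; allowable increase = 35.2 hr.

35.2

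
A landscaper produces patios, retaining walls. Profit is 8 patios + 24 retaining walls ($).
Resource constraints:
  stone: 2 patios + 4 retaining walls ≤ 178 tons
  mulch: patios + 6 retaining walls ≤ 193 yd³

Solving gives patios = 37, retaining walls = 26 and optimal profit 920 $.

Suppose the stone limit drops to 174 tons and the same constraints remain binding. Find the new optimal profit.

908

Check each constraint at x*: stone 178/178 (tight); mulch 193/193 (tight).
From A_Bᵀ y = c: 2·y_stone + 1·y_mulch = 8; 4·y_stone + 6·y_mulch = 24.
→ y_stone = 3 and y_mulch = 2.
Δz = y_stone·Δb = 3 × (-4) = -12, so new z* = 920 − 12 = 908.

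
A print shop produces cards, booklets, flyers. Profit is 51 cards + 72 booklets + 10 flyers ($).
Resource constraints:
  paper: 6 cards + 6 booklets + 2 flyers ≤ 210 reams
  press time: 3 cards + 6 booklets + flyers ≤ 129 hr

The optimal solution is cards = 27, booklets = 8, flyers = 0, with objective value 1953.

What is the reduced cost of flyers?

Check each constraint at x*: paper 210/210 (tight); press time 129/129 (tight).
The binding rows give the dual system: 6·y_paper + 3·y_press time = 51 and 6·y_paper + 6·y_press time = 72.
This yields shadow prices y_paper = 5, y_press time = 7.
Reduced cost of flyers: c₃ − yᵀa₃ = 10 − (5·2 + 7·1) = 10 − 17 = -7.

-7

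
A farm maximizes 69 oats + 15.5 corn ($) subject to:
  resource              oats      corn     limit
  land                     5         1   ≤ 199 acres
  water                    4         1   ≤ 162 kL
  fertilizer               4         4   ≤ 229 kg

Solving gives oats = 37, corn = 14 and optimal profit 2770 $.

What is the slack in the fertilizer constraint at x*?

25

fertilizer used = 4·37 + 4·14 = 204; slack = 229 − 204 = 25.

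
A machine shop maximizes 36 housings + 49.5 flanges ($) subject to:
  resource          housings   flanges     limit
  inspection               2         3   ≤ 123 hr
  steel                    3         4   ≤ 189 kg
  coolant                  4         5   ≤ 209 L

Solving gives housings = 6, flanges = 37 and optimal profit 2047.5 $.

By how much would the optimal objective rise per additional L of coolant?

4.5

Binding: inspection and coolant. Non-binding: steel (23 unused).
Since steel is not tight, its dual is 0.
The binding rows give the dual system: 2·y_inspection + 4·y_coolant = 36 and 3·y_inspection + 5·y_coolant = 49.5.
This yields shadow prices y_inspection = 9, y_coolant = 4.5.
Shadow price of coolant = 4.5.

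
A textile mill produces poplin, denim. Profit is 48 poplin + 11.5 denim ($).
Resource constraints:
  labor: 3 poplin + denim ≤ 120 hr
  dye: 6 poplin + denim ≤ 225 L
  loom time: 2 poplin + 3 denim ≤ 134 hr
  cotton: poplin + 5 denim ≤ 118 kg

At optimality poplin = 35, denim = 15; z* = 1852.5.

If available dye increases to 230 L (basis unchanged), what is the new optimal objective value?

1875

Binding: labor and dye. Non-binding: loom time (19 unused), cotton (8 unused).
Slack constraints have shadow price 0 (complementary slackness).
Dual feasibility on the basic columns requires 3·y_labor + 6·y_dye = 48, 1·y_labor + 1·y_dye = 11.5.
→ y_labor = 7 and y_dye = 4.5.
Δz = y_dye·Δb = 4.5 × (5) = 22.5, so new z* = 1852.5 + 22.5 = 1875.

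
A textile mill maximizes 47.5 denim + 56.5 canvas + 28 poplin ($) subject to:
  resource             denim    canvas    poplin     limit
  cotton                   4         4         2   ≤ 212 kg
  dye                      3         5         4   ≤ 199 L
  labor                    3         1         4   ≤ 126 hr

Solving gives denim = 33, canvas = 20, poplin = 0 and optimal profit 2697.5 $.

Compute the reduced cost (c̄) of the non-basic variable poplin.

-7

Check each constraint at x*: cotton 212/212 (tight); dye 199/199 (tight); labor 119/126 (slack 7).
Slack constraints have shadow price 0 (complementary slackness).
The binding rows give the dual system: 4·y_cotton + 3·y_dye = 47.5 and 4·y_cotton + 5·y_dye = 56.5.
This yields shadow prices y_cotton = 8.5, y_dye = 4.5.
Reduced cost of poplin: c₃ − yᵀa₃ = 28 − (8.5·2 + 4.5·4) = 28 − 35 = -7.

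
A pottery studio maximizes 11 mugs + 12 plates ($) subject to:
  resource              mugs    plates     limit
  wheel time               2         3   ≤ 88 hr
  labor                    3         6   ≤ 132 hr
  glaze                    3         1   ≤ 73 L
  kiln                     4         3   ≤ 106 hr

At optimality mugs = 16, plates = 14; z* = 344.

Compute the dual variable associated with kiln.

At the optimum: wheel time uses 74 of 88 (slack = 14); labor uses 132 of 132 (binding); glaze uses 62 of 73 (slack = 11); kiln uses 106 of 106 (binding).
By complementary slackness, y = 0 for the non-binding constraints.
Dual feasibility on the basic columns requires 3·y_labor + 4·y_kiln = 11, 6·y_labor + 3·y_kiln = 12.
Solving: y_labor = 1, y_kiln = 2.
Shadow price of kiln = 2.

2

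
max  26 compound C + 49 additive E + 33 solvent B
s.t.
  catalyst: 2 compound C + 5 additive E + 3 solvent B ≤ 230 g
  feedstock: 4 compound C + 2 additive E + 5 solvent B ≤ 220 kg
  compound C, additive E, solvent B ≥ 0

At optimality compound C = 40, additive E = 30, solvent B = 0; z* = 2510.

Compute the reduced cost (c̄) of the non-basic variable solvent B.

Check each constraint at x*: catalyst 230/230 (tight); feedstock 220/220 (tight).
The binding rows give the dual system: 2·y_catalyst + 4·y_feedstock = 26 and 5·y_catalyst + 2·y_feedstock = 49.
This yields shadow prices y_catalyst = 9, y_feedstock = 2.
Reduced cost of solvent B: c₃ − yᵀa₃ = 33 − (9·3 + 2·5) = 33 − 37 = -4.

-4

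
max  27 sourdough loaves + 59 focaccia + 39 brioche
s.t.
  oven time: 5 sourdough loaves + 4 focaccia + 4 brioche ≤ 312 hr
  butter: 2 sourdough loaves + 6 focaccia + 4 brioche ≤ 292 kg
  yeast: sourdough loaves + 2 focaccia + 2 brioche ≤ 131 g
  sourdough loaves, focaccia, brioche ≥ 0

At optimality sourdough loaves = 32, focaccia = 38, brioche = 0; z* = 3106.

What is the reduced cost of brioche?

Binding: oven time and butter. Non-binding: yeast (23 unused).
Since yeast is not tight, its dual is 0.
Dual feasibility on the basic columns requires 5·y_oven time + 2·y_butter = 27, 4·y_oven time + 6·y_butter = 59.
Solving: y_oven time = 2, y_butter = 8.5.
Reduced cost of brioche: c₃ − yᵀa₃ = 39 − (2·4 + 8.5·4) = 39 − 42 = -3.

-3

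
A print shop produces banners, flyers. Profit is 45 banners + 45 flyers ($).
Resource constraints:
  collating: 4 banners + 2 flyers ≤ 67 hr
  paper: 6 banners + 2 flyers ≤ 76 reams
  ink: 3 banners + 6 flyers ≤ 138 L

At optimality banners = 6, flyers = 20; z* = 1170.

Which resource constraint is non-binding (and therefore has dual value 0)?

collating: 64/67 (slack 3)
paper: 76/76 (binding)
ink: 138/138 (binding)
By complementary slackness, a constraint with positive slack has shadow price 0 → collating.

collating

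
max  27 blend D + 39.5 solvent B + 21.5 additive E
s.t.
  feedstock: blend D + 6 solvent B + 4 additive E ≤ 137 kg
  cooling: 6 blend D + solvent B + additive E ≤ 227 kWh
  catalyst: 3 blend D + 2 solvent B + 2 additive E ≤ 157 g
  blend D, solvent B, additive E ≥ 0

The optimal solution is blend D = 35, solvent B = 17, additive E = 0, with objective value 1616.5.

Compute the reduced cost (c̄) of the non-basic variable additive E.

Check each constraint at x*: feedstock 137/137 (tight); cooling 227/227 (tight); catalyst 139/157 (slack 18).
By complementary slackness, y = 0 for the non-binding constraint.
The binding rows give the dual system: 1·y_feedstock + 6·y_cooling = 27 and 6·y_feedstock + 1·y_cooling = 39.5.
→ y_feedstock = 6 and y_cooling = 3.5.
Reduced cost of additive E: c₃ − yᵀa₃ = 21.5 − (6·4 + 3.5·1) = 21.5 − 27.5 = -6.

-6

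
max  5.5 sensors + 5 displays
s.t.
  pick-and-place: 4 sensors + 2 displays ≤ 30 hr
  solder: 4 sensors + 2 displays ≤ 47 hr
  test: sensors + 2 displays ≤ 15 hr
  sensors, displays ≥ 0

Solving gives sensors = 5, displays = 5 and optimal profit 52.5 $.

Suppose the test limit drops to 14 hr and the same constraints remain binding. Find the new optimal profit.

51

Check each constraint at x*: pick-and-place 30/30 (tight); solder 30/47 (slack 17); test 15/15 (tight).
Slack constraints have shadow price 0 (complementary slackness).
Dual feasibility on the basic columns requires 4·y_pick-and-place + 1·y_test = 5.5, 2·y_pick-and-place + 2·y_test = 5.
→ y_pick-and-place = 1 and y_test = 1.5.
Δz = y_test·Δb = 1.5 × (-1) = -1.5, so new z* = 52.5 − 1.5 = 51.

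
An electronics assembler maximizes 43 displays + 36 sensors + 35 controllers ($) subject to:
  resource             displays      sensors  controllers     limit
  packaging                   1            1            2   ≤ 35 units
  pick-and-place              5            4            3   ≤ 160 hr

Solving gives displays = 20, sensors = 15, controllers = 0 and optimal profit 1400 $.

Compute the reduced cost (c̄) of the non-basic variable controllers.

Check each constraint at x*: packaging 35/35 (tight); pick-and-place 160/160 (tight).
From A_Bᵀ y = c: 1·y_packaging + 5·y_pick-and-place = 43; 1·y_packaging + 4·y_pick-and-place = 36.
Solving: y_packaging = 8, y_pick-and-place = 7.
Reduced cost of controllers: c₃ − yᵀa₃ = 35 − (8·2 + 7·3) = 35 − 37 = -2.

-2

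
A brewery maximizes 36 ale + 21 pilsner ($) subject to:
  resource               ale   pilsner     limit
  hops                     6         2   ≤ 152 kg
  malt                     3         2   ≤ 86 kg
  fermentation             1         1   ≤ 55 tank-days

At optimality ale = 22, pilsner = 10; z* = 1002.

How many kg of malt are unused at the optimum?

0

malt used = 3·22 + 2·10 = 86; slack = 86 − 86 = 0.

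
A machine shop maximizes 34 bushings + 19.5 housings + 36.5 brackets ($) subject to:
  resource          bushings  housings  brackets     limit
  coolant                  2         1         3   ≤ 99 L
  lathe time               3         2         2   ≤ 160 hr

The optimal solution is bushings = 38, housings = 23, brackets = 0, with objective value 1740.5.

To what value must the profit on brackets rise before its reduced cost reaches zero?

Both coolant and lathe time are binding at x*.
Dual feasibility on the basic columns requires 2·y_coolant + 3·y_lathe time = 34, 1·y_coolant + 2·y_lathe time = 19.5.
→ y_coolant = 9.5 and y_lathe time = 5.
brackets enters the basis when its profit ≥ yᵀa₃ = 9.5·3 + 5·2 = 38.5.

38.5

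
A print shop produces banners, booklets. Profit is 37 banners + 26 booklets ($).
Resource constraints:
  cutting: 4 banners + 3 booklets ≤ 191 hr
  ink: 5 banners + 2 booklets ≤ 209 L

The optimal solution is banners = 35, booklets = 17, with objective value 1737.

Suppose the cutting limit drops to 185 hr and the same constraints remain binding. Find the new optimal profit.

Check each constraint at x*: cutting 191/191 (tight); ink 209/209 (tight).
Dual feasibility on the basic columns requires 4·y_cutting + 5·y_ink = 37, 3·y_cutting + 2·y_ink = 26.
Solving: y_cutting = 8, y_ink = 1.
Δz = y_cutting·Δb = 8 × (-6) = -48, so new z* = 1737 − 48 = 1689.

1689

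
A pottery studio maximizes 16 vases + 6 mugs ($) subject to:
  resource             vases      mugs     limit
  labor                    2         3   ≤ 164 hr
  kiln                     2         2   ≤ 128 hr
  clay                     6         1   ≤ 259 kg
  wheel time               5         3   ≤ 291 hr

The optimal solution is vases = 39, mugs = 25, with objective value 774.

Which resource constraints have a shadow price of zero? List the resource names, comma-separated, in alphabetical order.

labor, wheel time

labor: 153/164 (slack 11)
kiln: 128/128 (binding)
clay: 259/259 (binding)
wheel time: 270/291 (slack 21)
By complementary slackness, a constraint with positive slack has shadow price 0 → labor, wheel time.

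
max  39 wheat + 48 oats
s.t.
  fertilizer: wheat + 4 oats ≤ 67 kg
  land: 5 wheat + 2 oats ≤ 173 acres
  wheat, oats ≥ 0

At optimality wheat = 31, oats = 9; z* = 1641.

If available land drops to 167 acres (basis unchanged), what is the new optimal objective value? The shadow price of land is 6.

1605

Δb = -6, so new z* = 1641 + (6)·(-6) = 1641 − 36 = 1605.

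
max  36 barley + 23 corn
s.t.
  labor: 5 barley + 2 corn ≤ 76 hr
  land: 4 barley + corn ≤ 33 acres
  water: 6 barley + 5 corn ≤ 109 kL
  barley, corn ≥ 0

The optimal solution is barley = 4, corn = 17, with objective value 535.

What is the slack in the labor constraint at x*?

labor used = 5·4 + 2·17 = 54; slack = 76 − 54 = 22.

22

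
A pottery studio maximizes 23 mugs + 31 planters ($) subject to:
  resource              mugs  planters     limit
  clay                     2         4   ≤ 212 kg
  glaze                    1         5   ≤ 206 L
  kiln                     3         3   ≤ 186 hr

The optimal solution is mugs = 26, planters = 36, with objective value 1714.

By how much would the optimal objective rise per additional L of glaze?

2

Binding: glaze and kiln. Non-binding: clay (16 unused).
By complementary slackness, y = 0 for the non-binding constraint.
The binding rows give the dual system: 1·y_glaze + 3·y_kiln = 23 and 5·y_glaze + 3·y_kiln = 31.
Solving: y_glaze = 2, y_kiln = 7.
Shadow price of glaze = 2.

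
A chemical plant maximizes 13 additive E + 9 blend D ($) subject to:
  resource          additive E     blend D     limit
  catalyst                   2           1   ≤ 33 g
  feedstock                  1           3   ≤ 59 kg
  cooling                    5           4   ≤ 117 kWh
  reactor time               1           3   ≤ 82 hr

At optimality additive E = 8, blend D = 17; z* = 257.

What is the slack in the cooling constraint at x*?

9

cooling used = 5·8 + 4·17 = 108; slack = 117 − 108 = 9.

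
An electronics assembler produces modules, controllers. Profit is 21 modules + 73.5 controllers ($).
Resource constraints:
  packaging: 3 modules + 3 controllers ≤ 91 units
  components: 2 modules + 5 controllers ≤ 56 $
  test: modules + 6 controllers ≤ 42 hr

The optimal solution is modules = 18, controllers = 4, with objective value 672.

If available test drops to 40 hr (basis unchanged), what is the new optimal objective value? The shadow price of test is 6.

660

Δb = -2, so new z* = 672 + (6)·(-2) = 672 − 12 = 660.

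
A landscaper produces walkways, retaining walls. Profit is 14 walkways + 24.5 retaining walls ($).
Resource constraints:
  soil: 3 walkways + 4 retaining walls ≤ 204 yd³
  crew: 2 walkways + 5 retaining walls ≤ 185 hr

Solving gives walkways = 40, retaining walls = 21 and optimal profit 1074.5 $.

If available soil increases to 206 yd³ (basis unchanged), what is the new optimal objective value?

Check each constraint at x*: soil 204/204 (tight); crew 185/185 (tight).
Dual feasibility on the basic columns requires 3·y_soil + 2·y_crew = 14, 4·y_soil + 5·y_crew = 24.5.
→ y_soil = 3 and y_crew = 2.5.
Δz = y_soil·Δb = 3 × (2) = 6, so new z* = 1074.5 + 6 = 1080.5.

1080.5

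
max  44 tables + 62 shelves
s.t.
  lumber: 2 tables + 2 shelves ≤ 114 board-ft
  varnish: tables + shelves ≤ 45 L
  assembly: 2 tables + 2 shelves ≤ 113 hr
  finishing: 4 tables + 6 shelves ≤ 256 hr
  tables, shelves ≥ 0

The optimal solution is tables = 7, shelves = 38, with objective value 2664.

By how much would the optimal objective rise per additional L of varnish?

8

Check each constraint at x*: lumber 90/114 (slack 24); varnish 45/45 (tight); assembly 90/113 (slack 23); finishing 256/256 (tight).
Slack constraints have shadow price 0 (complementary slackness).
From A_Bᵀ y = c: 1·y_varnish + 4·y_finishing = 44; 1·y_varnish + 6·y_finishing = 62.
This yields shadow prices y_varnish = 8, y_finishing = 9.
Shadow price of varnish = 8.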